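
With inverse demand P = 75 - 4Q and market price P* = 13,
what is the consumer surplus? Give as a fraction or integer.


Maximum willingness to pay (at Q=0): P_max = 75
Quantity demanded at P* = 13:
Q* = (75 - 13)/4 = 31/2
CS = (1/2) * Q* * (P_max - P*)
CS = (1/2) * 31/2 * (75 - 13)
CS = (1/2) * 31/2 * 62 = 961/2

961/2


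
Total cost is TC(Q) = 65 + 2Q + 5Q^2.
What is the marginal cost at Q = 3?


MC = dTC/dQ = 2 + 2*5*Q
At Q = 3:
MC = 2 + 10*3
MC = 2 + 30 = 32

32


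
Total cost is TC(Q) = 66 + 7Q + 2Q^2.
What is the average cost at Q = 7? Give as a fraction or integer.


TC(7) = 66 + 7*7 + 2*7^2
TC(7) = 66 + 49 + 98 = 213
AC = TC/Q = 213/7 = 213/7

213/7


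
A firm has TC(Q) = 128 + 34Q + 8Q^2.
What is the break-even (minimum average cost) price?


AC(Q) = 128/Q + 34 + 8Q
To minimize: dAC/dQ = -128/Q^2 + 8 = 0
Q^2 = 128/8 = 16
Q* = 4
Min AC = 128/4 + 34 + 8*4
Min AC = 32 + 34 + 32 = 98

98


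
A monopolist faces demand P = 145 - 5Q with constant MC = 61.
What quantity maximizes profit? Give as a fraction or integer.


TR = P*Q = (145 - 5Q)Q = 145Q - 5Q^2
MR = dTR/dQ = 145 - 10Q
Set MR = MC:
145 - 10Q = 61
84 = 10Q
Q* = 84/10 = 42/5

42/5


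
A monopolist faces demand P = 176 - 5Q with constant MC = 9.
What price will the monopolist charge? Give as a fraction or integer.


MR = 176 - 10Q
Set MR = MC: 176 - 10Q = 9
Q* = 167/10
Substitute into demand:
P* = 176 - 5*167/10 = 185/2

185/2


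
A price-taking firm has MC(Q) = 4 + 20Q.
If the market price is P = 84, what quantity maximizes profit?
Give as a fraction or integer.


In perfect competition, profit is maximized where P = MC.
84 = 4 + 20Q
80 = 20Q
Q* = 80/20 = 4

4


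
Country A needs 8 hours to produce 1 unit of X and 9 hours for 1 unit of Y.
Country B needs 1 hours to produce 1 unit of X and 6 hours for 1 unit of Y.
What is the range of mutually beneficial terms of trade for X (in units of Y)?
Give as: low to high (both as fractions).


Opportunity cost of X for Country A = hours_X / hours_Y = 8/9 = 8/9 units of Y
Opportunity cost of X for Country B = hours_X / hours_Y = 1/6 = 1/6 units of Y
Terms of trade must be between the two opportunity costs.
Range: 1/6 to 8/9

1/6 to 8/9


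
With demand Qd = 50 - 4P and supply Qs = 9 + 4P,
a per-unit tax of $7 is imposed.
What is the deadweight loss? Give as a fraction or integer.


Pre-tax equilibrium quantity: Q* = 59/2
Post-tax equilibrium quantity: Q_tax = 31/2
Reduction in quantity: Q* - Q_tax = 14
DWL = (1/2) * tax * (Q* - Q_tax)
DWL = (1/2) * 7 * 14 = 49

49


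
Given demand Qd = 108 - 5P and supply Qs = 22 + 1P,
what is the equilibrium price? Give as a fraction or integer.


At equilibrium, Qd = Qs.
108 - 5P = 22 + 1P
108 - 22 = 5P + 1P
86 = 6P
P* = 86/6 = 43/3

43/3


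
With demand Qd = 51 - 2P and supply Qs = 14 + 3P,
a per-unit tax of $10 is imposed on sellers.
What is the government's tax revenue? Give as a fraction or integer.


With tax on sellers, new supply: Qs' = 14 + 3(P - 10)
= 3P - 16
New equilibrium quantity:
Q_new = 121/5
Tax revenue = tax * Q_new = 10 * 121/5 = 242

242


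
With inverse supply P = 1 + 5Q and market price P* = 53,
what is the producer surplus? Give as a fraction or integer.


Minimum supply price (at Q=0): P_min = 1
Quantity supplied at P* = 53:
Q* = (53 - 1)/5 = 52/5
PS = (1/2) * Q* * (P* - P_min)
PS = (1/2) * 52/5 * (53 - 1)
PS = (1/2) * 52/5 * 52 = 1352/5

1352/5


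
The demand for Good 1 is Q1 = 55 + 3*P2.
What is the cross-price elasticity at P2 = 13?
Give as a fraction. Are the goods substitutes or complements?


dQ1/dP2 = 3
At P2 = 13: Q1 = 55 + 3*13 = 94
Exy = (dQ1/dP2)(P2/Q1) = 3 * 13 / 94 = 39/94
Since Exy > 0, the goods are substitutes.

39/94 (substitutes)


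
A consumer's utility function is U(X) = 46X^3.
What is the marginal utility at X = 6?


MU = dU/dX = 46*3*X^(3-1)
MU = 138*X^2
At X = 6:
MU = 138 * 6^2
MU = 138 * 36 = 4968

4968


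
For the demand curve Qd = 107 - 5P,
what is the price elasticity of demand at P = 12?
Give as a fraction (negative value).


dQ/dP = -5
At P = 12: Q = 107 - 5*12 = 47
E = (dQ/dP)(P/Q) = (-5)(12/47) = -60/47

-60/47


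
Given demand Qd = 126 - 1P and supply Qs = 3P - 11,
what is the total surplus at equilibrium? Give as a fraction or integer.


Find equilibrium: 126 - 1P = 3P - 11
126 + 11 = 4P
P* = 137/4 = 137/4
Q* = 3*137/4 - 11 = 367/4
Inverse demand: P = 126 - Q/1, so P_max = 126
Inverse supply: P = 11/3 + Q/3, so P_min = 11/3
CS = (1/2) * 367/4 * (126 - 137/4) = 134689/32
PS = (1/2) * 367/4 * (137/4 - 11/3) = 134689/96
TS = CS + PS = 134689/32 + 134689/96 = 134689/24

134689/24


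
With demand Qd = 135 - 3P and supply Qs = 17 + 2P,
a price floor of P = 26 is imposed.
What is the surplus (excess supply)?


At P = 26:
Qd = 135 - 3*26 = 57
Qs = 17 + 2*26 = 69
Surplus = Qs - Qd = 69 - 57 = 12

12


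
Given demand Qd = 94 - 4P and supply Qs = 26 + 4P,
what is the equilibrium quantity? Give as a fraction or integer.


First find equilibrium price:
94 - 4P = 26 + 4P
P* = 68/8 = 17/2
Then substitute into demand:
Q* = 94 - 4 * 17/2 = 60

60


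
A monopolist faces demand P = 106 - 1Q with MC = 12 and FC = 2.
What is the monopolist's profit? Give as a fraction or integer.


MR = MC: 106 - 2Q = 12
Q* = 47
P* = 106 - 1*47 = 59
Profit = (P* - MC)*Q* - FC
= (59 - 12)*47 - 2
= 47*47 - 2
= 2209 - 2 = 2207

2207


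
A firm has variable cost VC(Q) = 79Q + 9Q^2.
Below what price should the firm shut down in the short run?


AVC(Q) = VC(Q)/Q = 79 + 9Q
AVC is increasing in Q, so minimum AVC is at Q -> 0+.
Min AVC = 79
The firm should shut down if P < 79.

79


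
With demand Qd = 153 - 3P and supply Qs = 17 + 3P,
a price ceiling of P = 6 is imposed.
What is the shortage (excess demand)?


At P = 6:
Qd = 153 - 3*6 = 135
Qs = 17 + 3*6 = 35
Shortage = Qd - Qs = 135 - 35 = 100

100


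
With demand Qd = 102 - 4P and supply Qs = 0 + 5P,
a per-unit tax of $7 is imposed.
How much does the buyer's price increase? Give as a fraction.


With a per-unit tax, the buyer's price increase depends on relative slopes.
Supply slope: d = 5, Demand slope: b = 4
Buyer's price increase = d * tax / (b + d)
= 5 * 7 / (4 + 5)
= 35 / 9 = 35/9

35/9


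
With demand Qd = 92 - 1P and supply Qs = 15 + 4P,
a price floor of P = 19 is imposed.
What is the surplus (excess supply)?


At P = 19:
Qd = 92 - 1*19 = 73
Qs = 15 + 4*19 = 91
Surplus = Qs - Qd = 91 - 73 = 18

18


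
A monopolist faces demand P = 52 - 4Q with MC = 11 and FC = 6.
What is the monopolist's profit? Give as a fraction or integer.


MR = MC: 52 - 8Q = 11
Q* = 41/8
P* = 52 - 4*41/8 = 63/2
Profit = (P* - MC)*Q* - FC
= (63/2 - 11)*41/8 - 6
= 41/2*41/8 - 6
= 1681/16 - 6 = 1585/16

1585/16


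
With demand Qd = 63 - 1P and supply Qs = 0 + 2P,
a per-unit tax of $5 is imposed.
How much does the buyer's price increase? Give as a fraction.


With a per-unit tax, the buyer's price increase depends on relative slopes.
Supply slope: d = 2, Demand slope: b = 1
Buyer's price increase = d * tax / (b + d)
= 2 * 5 / (1 + 2)
= 10 / 3 = 10/3

10/3


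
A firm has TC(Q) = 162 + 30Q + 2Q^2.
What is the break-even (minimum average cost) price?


AC(Q) = 162/Q + 30 + 2Q
To minimize: dAC/dQ = -162/Q^2 + 2 = 0
Q^2 = 162/2 = 81
Q* = 9
Min AC = 162/9 + 30 + 2*9
Min AC = 18 + 30 + 18 = 66

66


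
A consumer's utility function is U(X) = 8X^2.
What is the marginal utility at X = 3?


MU = dU/dX = 8*2*X^(2-1)
MU = 16*X^1
At X = 3:
MU = 16 * 3^1
MU = 16 * 3 = 48

48


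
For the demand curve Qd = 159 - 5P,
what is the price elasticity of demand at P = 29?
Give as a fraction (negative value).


dQ/dP = -5
At P = 29: Q = 159 - 5*29 = 14
E = (dQ/dP)(P/Q) = (-5)(29/14) = -145/14

-145/14


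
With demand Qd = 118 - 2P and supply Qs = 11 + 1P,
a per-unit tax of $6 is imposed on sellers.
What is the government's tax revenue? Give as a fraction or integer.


With tax on sellers, new supply: Qs' = 11 + 1(P - 6)
= 5 + 1P
New equilibrium quantity:
Q_new = 128/3
Tax revenue = tax * Q_new = 6 * 128/3 = 256

256


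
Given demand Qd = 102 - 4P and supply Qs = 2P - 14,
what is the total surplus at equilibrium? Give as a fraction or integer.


Find equilibrium: 102 - 4P = 2P - 14
102 + 14 = 6P
P* = 116/6 = 58/3
Q* = 2*58/3 - 14 = 74/3
Inverse demand: P = 51/2 - Q/4, so P_max = 51/2
Inverse supply: P = 7 + Q/2, so P_min = 7
CS = (1/2) * 74/3 * (51/2 - 58/3) = 1369/18
PS = (1/2) * 74/3 * (58/3 - 7) = 1369/9
TS = CS + PS = 1369/18 + 1369/9 = 1369/6

1369/6


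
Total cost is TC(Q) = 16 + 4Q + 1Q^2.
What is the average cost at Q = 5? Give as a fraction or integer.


TC(5) = 16 + 4*5 + 1*5^2
TC(5) = 16 + 20 + 25 = 61
AC = TC/Q = 61/5 = 61/5

61/5


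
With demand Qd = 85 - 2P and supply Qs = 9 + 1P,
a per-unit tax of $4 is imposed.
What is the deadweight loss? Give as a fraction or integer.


Pre-tax equilibrium quantity: Q* = 103/3
Post-tax equilibrium quantity: Q_tax = 95/3
Reduction in quantity: Q* - Q_tax = 8/3
DWL = (1/2) * tax * (Q* - Q_tax)
DWL = (1/2) * 4 * 8/3 = 16/3

16/3


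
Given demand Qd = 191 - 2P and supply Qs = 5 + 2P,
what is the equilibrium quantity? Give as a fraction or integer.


First find equilibrium price:
191 - 2P = 5 + 2P
P* = 186/4 = 93/2
Then substitute into demand:
Q* = 191 - 2 * 93/2 = 98

98


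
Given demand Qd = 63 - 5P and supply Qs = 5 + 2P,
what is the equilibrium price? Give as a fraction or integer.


At equilibrium, Qd = Qs.
63 - 5P = 5 + 2P
63 - 5 = 5P + 2P
58 = 7P
P* = 58/7 = 58/7

58/7


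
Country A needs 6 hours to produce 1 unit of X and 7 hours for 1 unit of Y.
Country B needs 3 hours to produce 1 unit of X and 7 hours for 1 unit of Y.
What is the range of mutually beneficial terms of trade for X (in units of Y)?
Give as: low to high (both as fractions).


Opportunity cost of X for Country A = hours_X / hours_Y = 6/7 = 6/7 units of Y
Opportunity cost of X for Country B = hours_X / hours_Y = 3/7 = 3/7 units of Y
Terms of trade must be between the two opportunity costs.
Range: 3/7 to 6/7

3/7 to 6/7


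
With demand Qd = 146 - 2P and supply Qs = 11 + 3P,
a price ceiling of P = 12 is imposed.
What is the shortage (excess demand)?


At P = 12:
Qd = 146 - 2*12 = 122
Qs = 11 + 3*12 = 47
Shortage = Qd - Qs = 122 - 47 = 75

75


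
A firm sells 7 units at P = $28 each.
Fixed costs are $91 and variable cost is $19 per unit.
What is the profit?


Total Revenue = P * Q = 28 * 7 = $196
Total Cost = FC + VC*Q = 91 + 19*7 = $224
Profit = TR - TC = 196 - 224 = $-28

$-28


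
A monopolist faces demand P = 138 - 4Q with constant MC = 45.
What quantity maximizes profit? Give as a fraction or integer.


TR = P*Q = (138 - 4Q)Q = 138Q - 4Q^2
MR = dTR/dQ = 138 - 8Q
Set MR = MC:
138 - 8Q = 45
93 = 8Q
Q* = 93/8 = 93/8

93/8


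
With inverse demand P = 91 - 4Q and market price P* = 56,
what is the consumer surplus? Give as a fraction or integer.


Maximum willingness to pay (at Q=0): P_max = 91
Quantity demanded at P* = 56:
Q* = (91 - 56)/4 = 35/4
CS = (1/2) * Q* * (P_max - P*)
CS = (1/2) * 35/4 * (91 - 56)
CS = (1/2) * 35/4 * 35 = 1225/8

1225/8


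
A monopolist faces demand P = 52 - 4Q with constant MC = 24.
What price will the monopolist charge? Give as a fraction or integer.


MR = 52 - 8Q
Set MR = MC: 52 - 8Q = 24
Q* = 7/2
Substitute into demand:
P* = 52 - 4*7/2 = 38

38


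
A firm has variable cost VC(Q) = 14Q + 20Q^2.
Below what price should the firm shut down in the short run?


AVC(Q) = VC(Q)/Q = 14 + 20Q
AVC is increasing in Q, so minimum AVC is at Q -> 0+.
Min AVC = 14
The firm should shut down if P < 14.

14


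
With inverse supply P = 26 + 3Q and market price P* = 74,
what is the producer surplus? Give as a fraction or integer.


Minimum supply price (at Q=0): P_min = 26
Quantity supplied at P* = 74:
Q* = (74 - 26)/3 = 16
PS = (1/2) * Q* * (P* - P_min)
PS = (1/2) * 16 * (74 - 26)
PS = (1/2) * 16 * 48 = 384

384


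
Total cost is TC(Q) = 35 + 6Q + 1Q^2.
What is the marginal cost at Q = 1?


MC = dTC/dQ = 6 + 2*1*Q
At Q = 1:
MC = 6 + 2*1
MC = 6 + 2 = 8

8


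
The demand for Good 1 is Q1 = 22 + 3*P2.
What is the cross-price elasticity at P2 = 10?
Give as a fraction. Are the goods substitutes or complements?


dQ1/dP2 = 3
At P2 = 10: Q1 = 22 + 3*10 = 52
Exy = (dQ1/dP2)(P2/Q1) = 3 * 10 / 52 = 15/26
Since Exy > 0, the goods are substitutes.

15/26 (substitutes)


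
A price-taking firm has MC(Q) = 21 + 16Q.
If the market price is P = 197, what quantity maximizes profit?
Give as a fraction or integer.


In perfect competition, profit is maximized where P = MC.
197 = 21 + 16Q
176 = 16Q
Q* = 176/16 = 11

11


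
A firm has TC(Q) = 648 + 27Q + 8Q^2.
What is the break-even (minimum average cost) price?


AC(Q) = 648/Q + 27 + 8Q
To minimize: dAC/dQ = -648/Q^2 + 8 = 0
Q^2 = 648/8 = 81
Q* = 9
Min AC = 648/9 + 27 + 8*9
Min AC = 72 + 27 + 72 = 171

171


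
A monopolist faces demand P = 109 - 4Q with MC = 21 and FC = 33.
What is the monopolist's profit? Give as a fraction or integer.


MR = MC: 109 - 8Q = 21
Q* = 11
P* = 109 - 4*11 = 65
Profit = (P* - MC)*Q* - FC
= (65 - 21)*11 - 33
= 44*11 - 33
= 484 - 33 = 451

451


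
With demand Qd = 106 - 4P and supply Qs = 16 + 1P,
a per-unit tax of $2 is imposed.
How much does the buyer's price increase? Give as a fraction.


With a per-unit tax, the buyer's price increase depends on relative slopes.
Supply slope: d = 1, Demand slope: b = 4
Buyer's price increase = d * tax / (b + d)
= 1 * 2 / (4 + 1)
= 2 / 5 = 2/5

2/5


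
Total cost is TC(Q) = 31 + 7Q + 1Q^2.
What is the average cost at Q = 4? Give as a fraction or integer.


TC(4) = 31 + 7*4 + 1*4^2
TC(4) = 31 + 28 + 16 = 75
AC = TC/Q = 75/4 = 75/4

75/4


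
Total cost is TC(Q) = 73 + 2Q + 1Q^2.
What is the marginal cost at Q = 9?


MC = dTC/dQ = 2 + 2*1*Q
At Q = 9:
MC = 2 + 2*9
MC = 2 + 18 = 20

20


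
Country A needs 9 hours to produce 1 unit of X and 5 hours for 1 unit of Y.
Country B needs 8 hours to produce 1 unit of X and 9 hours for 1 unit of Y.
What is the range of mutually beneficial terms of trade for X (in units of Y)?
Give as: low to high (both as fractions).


Opportunity cost of X for Country A = hours_X / hours_Y = 9/5 = 9/5 units of Y
Opportunity cost of X for Country B = hours_X / hours_Y = 8/9 = 8/9 units of Y
Terms of trade must be between the two opportunity costs.
Range: 8/9 to 9/5

8/9 to 9/5


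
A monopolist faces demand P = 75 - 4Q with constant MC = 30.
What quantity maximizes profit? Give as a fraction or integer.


TR = P*Q = (75 - 4Q)Q = 75Q - 4Q^2
MR = dTR/dQ = 75 - 8Q
Set MR = MC:
75 - 8Q = 30
45 = 8Q
Q* = 45/8 = 45/8

45/8


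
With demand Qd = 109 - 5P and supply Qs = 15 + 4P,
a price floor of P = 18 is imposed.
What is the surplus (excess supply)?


At P = 18:
Qd = 109 - 5*18 = 19
Qs = 15 + 4*18 = 87
Surplus = Qs - Qd = 87 - 19 = 68

68


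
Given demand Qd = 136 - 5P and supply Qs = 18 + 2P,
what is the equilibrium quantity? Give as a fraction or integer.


First find equilibrium price:
136 - 5P = 18 + 2P
P* = 118/7 = 118/7
Then substitute into demand:
Q* = 136 - 5 * 118/7 = 362/7

362/7


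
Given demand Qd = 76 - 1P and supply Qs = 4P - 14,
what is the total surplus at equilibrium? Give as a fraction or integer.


Find equilibrium: 76 - 1P = 4P - 14
76 + 14 = 5P
P* = 90/5 = 18
Q* = 4*18 - 14 = 58
Inverse demand: P = 76 - Q/1, so P_max = 76
Inverse supply: P = 7/2 + Q/4, so P_min = 7/2
CS = (1/2) * 58 * (76 - 18) = 1682
PS = (1/2) * 58 * (18 - 7/2) = 841/2
TS = CS + PS = 1682 + 841/2 = 4205/2

4205/2


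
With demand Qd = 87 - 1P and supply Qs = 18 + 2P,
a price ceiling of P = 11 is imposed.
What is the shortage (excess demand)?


At P = 11:
Qd = 87 - 1*11 = 76
Qs = 18 + 2*11 = 40
Shortage = Qd - Qs = 76 - 40 = 36

36


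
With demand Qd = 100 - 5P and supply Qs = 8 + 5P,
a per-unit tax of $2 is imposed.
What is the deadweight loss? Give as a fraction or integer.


Pre-tax equilibrium quantity: Q* = 54
Post-tax equilibrium quantity: Q_tax = 49
Reduction in quantity: Q* - Q_tax = 5
DWL = (1/2) * tax * (Q* - Q_tax)
DWL = (1/2) * 2 * 5 = 5

5


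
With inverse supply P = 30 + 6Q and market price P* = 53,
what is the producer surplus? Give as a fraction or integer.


Minimum supply price (at Q=0): P_min = 30
Quantity supplied at P* = 53:
Q* = (53 - 30)/6 = 23/6
PS = (1/2) * Q* * (P* - P_min)
PS = (1/2) * 23/6 * (53 - 30)
PS = (1/2) * 23/6 * 23 = 529/12

529/12


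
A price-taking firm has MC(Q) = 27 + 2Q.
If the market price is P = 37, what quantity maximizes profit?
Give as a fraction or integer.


In perfect competition, profit is maximized where P = MC.
37 = 27 + 2Q
10 = 2Q
Q* = 10/2 = 5

5


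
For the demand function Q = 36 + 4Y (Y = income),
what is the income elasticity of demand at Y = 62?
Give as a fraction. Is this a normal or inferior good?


dQ/dY = 4
At Y = 62: Q = 36 + 4*62 = 284
Ey = (dQ/dY)(Y/Q) = 4 * 62 / 284 = 62/71
Since Ey > 0, this is a normal good.

62/71 (normal good)


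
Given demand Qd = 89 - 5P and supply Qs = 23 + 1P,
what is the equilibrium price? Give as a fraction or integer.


At equilibrium, Qd = Qs.
89 - 5P = 23 + 1P
89 - 23 = 5P + 1P
66 = 6P
P* = 66/6 = 11

11


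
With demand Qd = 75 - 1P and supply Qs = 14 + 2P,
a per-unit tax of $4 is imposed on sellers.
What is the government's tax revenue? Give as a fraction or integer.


With tax on sellers, new supply: Qs' = 14 + 2(P - 4)
= 6 + 2P
New equilibrium quantity:
Q_new = 52
Tax revenue = tax * Q_new = 4 * 52 = 208

208


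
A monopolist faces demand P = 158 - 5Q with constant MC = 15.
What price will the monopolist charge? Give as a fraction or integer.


MR = 158 - 10Q
Set MR = MC: 158 - 10Q = 15
Q* = 143/10
Substitute into demand:
P* = 158 - 5*143/10 = 173/2

173/2


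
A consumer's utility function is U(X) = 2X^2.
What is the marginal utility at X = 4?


MU = dU/dX = 2*2*X^(2-1)
MU = 4*X^1
At X = 4:
MU = 4 * 4^1
MU = 4 * 4 = 16

16


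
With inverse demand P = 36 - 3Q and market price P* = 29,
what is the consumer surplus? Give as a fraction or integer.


Maximum willingness to pay (at Q=0): P_max = 36
Quantity demanded at P* = 29:
Q* = (36 - 29)/3 = 7/3
CS = (1/2) * Q* * (P_max - P*)
CS = (1/2) * 7/3 * (36 - 29)
CS = (1/2) * 7/3 * 7 = 49/6

49/6


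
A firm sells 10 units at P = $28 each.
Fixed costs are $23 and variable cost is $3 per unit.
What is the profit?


Total Revenue = P * Q = 28 * 10 = $280
Total Cost = FC + VC*Q = 23 + 3*10 = $53
Profit = TR - TC = 280 - 53 = $227

$227


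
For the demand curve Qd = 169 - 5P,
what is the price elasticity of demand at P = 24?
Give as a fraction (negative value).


dQ/dP = -5
At P = 24: Q = 169 - 5*24 = 49
E = (dQ/dP)(P/Q) = (-5)(24/49) = -120/49

-120/49


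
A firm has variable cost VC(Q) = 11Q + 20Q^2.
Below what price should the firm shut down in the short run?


AVC(Q) = VC(Q)/Q = 11 + 20Q
AVC is increasing in Q, so minimum AVC is at Q -> 0+.
Min AVC = 11
The firm should shut down if P < 11.

11


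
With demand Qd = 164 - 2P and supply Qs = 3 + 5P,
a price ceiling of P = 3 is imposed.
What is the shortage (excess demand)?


At P = 3:
Qd = 164 - 2*3 = 158
Qs = 3 + 5*3 = 18
Shortage = Qd - Qs = 158 - 18 = 140

140


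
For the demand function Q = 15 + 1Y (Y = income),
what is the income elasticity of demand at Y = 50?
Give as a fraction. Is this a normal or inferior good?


dQ/dY = 1
At Y = 50: Q = 15 + 1*50 = 65
Ey = (dQ/dY)(Y/Q) = 1 * 50 / 65 = 10/13
Since Ey > 0, this is a normal good.

10/13 (normal good)


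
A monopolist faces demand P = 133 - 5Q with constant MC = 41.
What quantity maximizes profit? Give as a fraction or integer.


TR = P*Q = (133 - 5Q)Q = 133Q - 5Q^2
MR = dTR/dQ = 133 - 10Q
Set MR = MC:
133 - 10Q = 41
92 = 10Q
Q* = 92/10 = 46/5

46/5


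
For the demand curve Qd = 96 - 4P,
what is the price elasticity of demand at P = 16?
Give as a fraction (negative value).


dQ/dP = -4
At P = 16: Q = 96 - 4*16 = 32
E = (dQ/dP)(P/Q) = (-4)(16/32) = -2

-2


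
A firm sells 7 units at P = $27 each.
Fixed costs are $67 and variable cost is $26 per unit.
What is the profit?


Total Revenue = P * Q = 27 * 7 = $189
Total Cost = FC + VC*Q = 67 + 26*7 = $249
Profit = TR - TC = 189 - 249 = $-60

$-60


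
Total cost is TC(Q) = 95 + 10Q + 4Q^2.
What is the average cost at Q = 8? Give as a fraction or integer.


TC(8) = 95 + 10*8 + 4*8^2
TC(8) = 95 + 80 + 256 = 431
AC = TC/Q = 431/8 = 431/8

431/8


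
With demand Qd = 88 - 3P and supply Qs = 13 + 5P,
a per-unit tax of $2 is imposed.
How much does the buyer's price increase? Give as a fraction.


With a per-unit tax, the buyer's price increase depends on relative slopes.
Supply slope: d = 5, Demand slope: b = 3
Buyer's price increase = d * tax / (b + d)
= 5 * 2 / (3 + 5)
= 10 / 8 = 5/4

5/4


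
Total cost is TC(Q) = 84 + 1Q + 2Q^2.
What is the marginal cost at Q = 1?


MC = dTC/dQ = 1 + 2*2*Q
At Q = 1:
MC = 1 + 4*1
MC = 1 + 4 = 5

5


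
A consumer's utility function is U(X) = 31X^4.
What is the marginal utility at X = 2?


MU = dU/dX = 31*4*X^(4-1)
MU = 124*X^3
At X = 2:
MU = 124 * 2^3
MU = 124 * 8 = 992

992


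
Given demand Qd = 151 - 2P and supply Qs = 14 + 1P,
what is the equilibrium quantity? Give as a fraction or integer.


First find equilibrium price:
151 - 2P = 14 + 1P
P* = 137/3 = 137/3
Then substitute into demand:
Q* = 151 - 2 * 137/3 = 179/3

179/3


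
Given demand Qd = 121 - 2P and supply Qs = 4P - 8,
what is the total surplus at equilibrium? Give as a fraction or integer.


Find equilibrium: 121 - 2P = 4P - 8
121 + 8 = 6P
P* = 129/6 = 43/2
Q* = 4*43/2 - 8 = 78
Inverse demand: P = 121/2 - Q/2, so P_max = 121/2
Inverse supply: P = 2 + Q/4, so P_min = 2
CS = (1/2) * 78 * (121/2 - 43/2) = 1521
PS = (1/2) * 78 * (43/2 - 2) = 1521/2
TS = CS + PS = 1521 + 1521/2 = 4563/2

4563/2


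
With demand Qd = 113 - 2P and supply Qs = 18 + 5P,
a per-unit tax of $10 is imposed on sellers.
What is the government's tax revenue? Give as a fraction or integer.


With tax on sellers, new supply: Qs' = 18 + 5(P - 10)
= 5P - 32
New equilibrium quantity:
Q_new = 501/7
Tax revenue = tax * Q_new = 10 * 501/7 = 5010/7

5010/7


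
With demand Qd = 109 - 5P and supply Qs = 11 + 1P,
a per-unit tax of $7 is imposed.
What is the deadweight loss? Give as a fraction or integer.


Pre-tax equilibrium quantity: Q* = 82/3
Post-tax equilibrium quantity: Q_tax = 43/2
Reduction in quantity: Q* - Q_tax = 35/6
DWL = (1/2) * tax * (Q* - Q_tax)
DWL = (1/2) * 7 * 35/6 = 245/12

245/12


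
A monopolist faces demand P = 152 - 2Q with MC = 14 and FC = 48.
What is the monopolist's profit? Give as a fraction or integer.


MR = MC: 152 - 4Q = 14
Q* = 69/2
P* = 152 - 2*69/2 = 83
Profit = (P* - MC)*Q* - FC
= (83 - 14)*69/2 - 48
= 69*69/2 - 48
= 4761/2 - 48 = 4665/2

4665/2


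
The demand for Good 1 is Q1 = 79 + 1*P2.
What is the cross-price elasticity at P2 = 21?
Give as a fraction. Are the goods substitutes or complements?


dQ1/dP2 = 1
At P2 = 21: Q1 = 79 + 1*21 = 100
Exy = (dQ1/dP2)(P2/Q1) = 1 * 21 / 100 = 21/100
Since Exy > 0, the goods are substitutes.

21/100 (substitutes)


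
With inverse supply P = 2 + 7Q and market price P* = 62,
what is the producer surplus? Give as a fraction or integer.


Minimum supply price (at Q=0): P_min = 2
Quantity supplied at P* = 62:
Q* = (62 - 2)/7 = 60/7
PS = (1/2) * Q* * (P* - P_min)
PS = (1/2) * 60/7 * (62 - 2)
PS = (1/2) * 60/7 * 60 = 1800/7

1800/7


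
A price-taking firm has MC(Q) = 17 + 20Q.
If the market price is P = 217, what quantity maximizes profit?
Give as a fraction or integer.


In perfect competition, profit is maximized where P = MC.
217 = 17 + 20Q
200 = 20Q
Q* = 200/20 = 10

10


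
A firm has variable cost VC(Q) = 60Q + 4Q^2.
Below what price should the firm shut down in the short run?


AVC(Q) = VC(Q)/Q = 60 + 4Q
AVC is increasing in Q, so minimum AVC is at Q -> 0+.
Min AVC = 60
The firm should shut down if P < 60.

60


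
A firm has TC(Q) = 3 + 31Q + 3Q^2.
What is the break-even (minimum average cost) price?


AC(Q) = 3/Q + 31 + 3Q
To minimize: dAC/dQ = -3/Q^2 + 3 = 0
Q^2 = 3/3 = 1
Q* = 1
Min AC = 3/1 + 31 + 3*1
Min AC = 3 + 31 + 3 = 37

37


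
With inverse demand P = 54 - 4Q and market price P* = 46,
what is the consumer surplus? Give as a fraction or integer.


Maximum willingness to pay (at Q=0): P_max = 54
Quantity demanded at P* = 46:
Q* = (54 - 46)/4 = 2
CS = (1/2) * Q* * (P_max - P*)
CS = (1/2) * 2 * (54 - 46)
CS = (1/2) * 2 * 8 = 8

8


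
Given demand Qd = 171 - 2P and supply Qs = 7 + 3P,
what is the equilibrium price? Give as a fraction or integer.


At equilibrium, Qd = Qs.
171 - 2P = 7 + 3P
171 - 7 = 2P + 3P
164 = 5P
P* = 164/5 = 164/5

164/5


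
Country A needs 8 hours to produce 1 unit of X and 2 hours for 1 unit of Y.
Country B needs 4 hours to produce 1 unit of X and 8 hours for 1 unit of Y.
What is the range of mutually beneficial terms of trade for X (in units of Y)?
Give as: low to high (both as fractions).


Opportunity cost of X for Country A = hours_X / hours_Y = 8/2 = 4 units of Y
Opportunity cost of X for Country B = hours_X / hours_Y = 4/8 = 1/2 units of Y
Terms of trade must be between the two opportunity costs.
Range: 1/2 to 4

1/2 to 4


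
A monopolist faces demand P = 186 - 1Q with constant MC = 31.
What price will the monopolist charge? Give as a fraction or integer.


MR = 186 - 2Q
Set MR = MC: 186 - 2Q = 31
Q* = 155/2
Substitute into demand:
P* = 186 - 1*155/2 = 217/2

217/2


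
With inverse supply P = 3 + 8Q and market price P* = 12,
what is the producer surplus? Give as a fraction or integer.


Minimum supply price (at Q=0): P_min = 3
Quantity supplied at P* = 12:
Q* = (12 - 3)/8 = 9/8
PS = (1/2) * Q* * (P* - P_min)
PS = (1/2) * 9/8 * (12 - 3)
PS = (1/2) * 9/8 * 9 = 81/16

81/16


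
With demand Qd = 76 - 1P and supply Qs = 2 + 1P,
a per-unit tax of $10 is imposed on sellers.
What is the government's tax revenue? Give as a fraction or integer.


With tax on sellers, new supply: Qs' = 2 + 1(P - 10)
= 1P - 8
New equilibrium quantity:
Q_new = 34
Tax revenue = tax * Q_new = 10 * 34 = 340

340


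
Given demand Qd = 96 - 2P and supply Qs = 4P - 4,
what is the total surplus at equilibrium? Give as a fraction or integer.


Find equilibrium: 96 - 2P = 4P - 4
96 + 4 = 6P
P* = 100/6 = 50/3
Q* = 4*50/3 - 4 = 188/3
Inverse demand: P = 48 - Q/2, so P_max = 48
Inverse supply: P = 1 + Q/4, so P_min = 1
CS = (1/2) * 188/3 * (48 - 50/3) = 8836/9
PS = (1/2) * 188/3 * (50/3 - 1) = 4418/9
TS = CS + PS = 8836/9 + 4418/9 = 4418/3

4418/3


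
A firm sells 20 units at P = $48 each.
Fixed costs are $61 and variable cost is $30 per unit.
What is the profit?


Total Revenue = P * Q = 48 * 20 = $960
Total Cost = FC + VC*Q = 61 + 30*20 = $661
Profit = TR - TC = 960 - 661 = $299

$299


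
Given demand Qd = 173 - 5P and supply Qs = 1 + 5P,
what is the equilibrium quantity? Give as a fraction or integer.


First find equilibrium price:
173 - 5P = 1 + 5P
P* = 172/10 = 86/5
Then substitute into demand:
Q* = 173 - 5 * 86/5 = 87

87


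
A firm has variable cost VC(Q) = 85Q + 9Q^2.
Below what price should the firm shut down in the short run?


AVC(Q) = VC(Q)/Q = 85 + 9Q
AVC is increasing in Q, so minimum AVC is at Q -> 0+.
Min AVC = 85
The firm should shut down if P < 85.

85


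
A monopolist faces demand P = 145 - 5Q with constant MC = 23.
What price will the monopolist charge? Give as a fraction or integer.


MR = 145 - 10Q
Set MR = MC: 145 - 10Q = 23
Q* = 61/5
Substitute into demand:
P* = 145 - 5*61/5 = 84

84


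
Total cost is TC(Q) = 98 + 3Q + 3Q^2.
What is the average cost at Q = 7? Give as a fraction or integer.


TC(7) = 98 + 3*7 + 3*7^2
TC(7) = 98 + 21 + 147 = 266
AC = TC/Q = 266/7 = 38

38


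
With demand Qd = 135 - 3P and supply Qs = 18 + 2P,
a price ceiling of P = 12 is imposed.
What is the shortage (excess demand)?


At P = 12:
Qd = 135 - 3*12 = 99
Qs = 18 + 2*12 = 42
Shortage = Qd - Qs = 99 - 42 = 57

57


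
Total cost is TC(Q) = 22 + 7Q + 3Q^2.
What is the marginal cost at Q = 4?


MC = dTC/dQ = 7 + 2*3*Q
At Q = 4:
MC = 7 + 6*4
MC = 7 + 24 = 31

31


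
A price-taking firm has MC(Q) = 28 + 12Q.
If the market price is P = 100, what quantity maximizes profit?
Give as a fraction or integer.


In perfect competition, profit is maximized where P = MC.
100 = 28 + 12Q
72 = 12Q
Q* = 72/12 = 6

6


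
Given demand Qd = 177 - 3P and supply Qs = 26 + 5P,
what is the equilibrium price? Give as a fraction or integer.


At equilibrium, Qd = Qs.
177 - 3P = 26 + 5P
177 - 26 = 3P + 5P
151 = 8P
P* = 151/8 = 151/8

151/8


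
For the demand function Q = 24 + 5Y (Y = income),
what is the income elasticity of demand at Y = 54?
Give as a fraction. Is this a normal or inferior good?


dQ/dY = 5
At Y = 54: Q = 24 + 5*54 = 294
Ey = (dQ/dY)(Y/Q) = 5 * 54 / 294 = 45/49
Since Ey > 0, this is a normal good.

45/49 (normal good)


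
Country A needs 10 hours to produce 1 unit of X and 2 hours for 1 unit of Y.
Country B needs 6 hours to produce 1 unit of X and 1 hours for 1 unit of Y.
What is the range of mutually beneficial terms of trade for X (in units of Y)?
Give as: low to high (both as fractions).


Opportunity cost of X for Country A = hours_X / hours_Y = 10/2 = 5 units of Y
Opportunity cost of X for Country B = hours_X / hours_Y = 6/1 = 6 units of Y
Terms of trade must be between the two opportunity costs.
Range: 5 to 6

5 to 6


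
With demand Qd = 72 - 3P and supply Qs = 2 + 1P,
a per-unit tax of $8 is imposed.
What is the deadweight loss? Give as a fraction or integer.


Pre-tax equilibrium quantity: Q* = 39/2
Post-tax equilibrium quantity: Q_tax = 27/2
Reduction in quantity: Q* - Q_tax = 6
DWL = (1/2) * tax * (Q* - Q_tax)
DWL = (1/2) * 8 * 6 = 24

24


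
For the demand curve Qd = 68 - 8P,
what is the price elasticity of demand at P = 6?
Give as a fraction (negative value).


dQ/dP = -8
At P = 6: Q = 68 - 8*6 = 20
E = (dQ/dP)(P/Q) = (-8)(6/20) = -12/5

-12/5


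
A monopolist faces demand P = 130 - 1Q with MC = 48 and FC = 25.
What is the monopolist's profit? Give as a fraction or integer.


MR = MC: 130 - 2Q = 48
Q* = 41
P* = 130 - 1*41 = 89
Profit = (P* - MC)*Q* - FC
= (89 - 48)*41 - 25
= 41*41 - 25
= 1681 - 25 = 1656

1656


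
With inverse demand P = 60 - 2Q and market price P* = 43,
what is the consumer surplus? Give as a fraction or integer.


Maximum willingness to pay (at Q=0): P_max = 60
Quantity demanded at P* = 43:
Q* = (60 - 43)/2 = 17/2
CS = (1/2) * Q* * (P_max - P*)
CS = (1/2) * 17/2 * (60 - 43)
CS = (1/2) * 17/2 * 17 = 289/4

289/4


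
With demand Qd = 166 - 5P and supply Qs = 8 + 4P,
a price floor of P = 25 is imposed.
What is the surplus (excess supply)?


At P = 25:
Qd = 166 - 5*25 = 41
Qs = 8 + 4*25 = 108
Surplus = Qs - Qd = 108 - 41 = 67

67


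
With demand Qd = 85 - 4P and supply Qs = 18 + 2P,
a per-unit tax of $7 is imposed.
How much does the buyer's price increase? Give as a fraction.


With a per-unit tax, the buyer's price increase depends on relative slopes.
Supply slope: d = 2, Demand slope: b = 4
Buyer's price increase = d * tax / (b + d)
= 2 * 7 / (4 + 2)
= 14 / 6 = 7/3

7/3


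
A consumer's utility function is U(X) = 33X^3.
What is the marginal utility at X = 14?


MU = dU/dX = 33*3*X^(3-1)
MU = 99*X^2
At X = 14:
MU = 99 * 14^2
MU = 99 * 196 = 19404

19404


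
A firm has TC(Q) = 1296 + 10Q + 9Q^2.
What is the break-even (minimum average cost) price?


AC(Q) = 1296/Q + 10 + 9Q
To minimize: dAC/dQ = -1296/Q^2 + 9 = 0
Q^2 = 1296/9 = 144
Q* = 12
Min AC = 1296/12 + 10 + 9*12
Min AC = 108 + 10 + 108 = 226

226


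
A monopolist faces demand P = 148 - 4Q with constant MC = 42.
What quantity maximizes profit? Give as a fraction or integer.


TR = P*Q = (148 - 4Q)Q = 148Q - 4Q^2
MR = dTR/dQ = 148 - 8Q
Set MR = MC:
148 - 8Q = 42
106 = 8Q
Q* = 106/8 = 53/4

53/4


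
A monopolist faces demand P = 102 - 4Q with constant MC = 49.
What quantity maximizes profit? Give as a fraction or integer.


TR = P*Q = (102 - 4Q)Q = 102Q - 4Q^2
MR = dTR/dQ = 102 - 8Q
Set MR = MC:
102 - 8Q = 49
53 = 8Q
Q* = 53/8 = 53/8

53/8


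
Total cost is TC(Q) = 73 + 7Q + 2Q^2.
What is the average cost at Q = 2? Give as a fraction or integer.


TC(2) = 73 + 7*2 + 2*2^2
TC(2) = 73 + 14 + 8 = 95
AC = TC/Q = 95/2 = 95/2

95/2


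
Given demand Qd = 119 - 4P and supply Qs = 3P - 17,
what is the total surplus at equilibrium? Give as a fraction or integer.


Find equilibrium: 119 - 4P = 3P - 17
119 + 17 = 7P
P* = 136/7 = 136/7
Q* = 3*136/7 - 17 = 289/7
Inverse demand: P = 119/4 - Q/4, so P_max = 119/4
Inverse supply: P = 17/3 + Q/3, so P_min = 17/3
CS = (1/2) * 289/7 * (119/4 - 136/7) = 83521/392
PS = (1/2) * 289/7 * (136/7 - 17/3) = 83521/294
TS = CS + PS = 83521/392 + 83521/294 = 83521/168

83521/168


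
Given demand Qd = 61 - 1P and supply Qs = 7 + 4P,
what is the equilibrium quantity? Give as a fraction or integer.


First find equilibrium price:
61 - 1P = 7 + 4P
P* = 54/5 = 54/5
Then substitute into demand:
Q* = 61 - 1 * 54/5 = 251/5

251/5


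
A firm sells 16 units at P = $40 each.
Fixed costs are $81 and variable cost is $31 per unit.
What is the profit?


Total Revenue = P * Q = 40 * 16 = $640
Total Cost = FC + VC*Q = 81 + 31*16 = $577
Profit = TR - TC = 640 - 577 = $63

$63


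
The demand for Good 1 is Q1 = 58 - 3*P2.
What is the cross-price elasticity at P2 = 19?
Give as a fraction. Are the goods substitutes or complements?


dQ1/dP2 = -3
At P2 = 19: Q1 = 58 - 3*19 = 1
Exy = (dQ1/dP2)(P2/Q1) = -3 * 19 / 1 = -57
Since Exy < 0, the goods are complements.

-57 (complements)


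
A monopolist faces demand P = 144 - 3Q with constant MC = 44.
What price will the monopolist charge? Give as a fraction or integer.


MR = 144 - 6Q
Set MR = MC: 144 - 6Q = 44
Q* = 50/3
Substitute into demand:
P* = 144 - 3*50/3 = 94

94


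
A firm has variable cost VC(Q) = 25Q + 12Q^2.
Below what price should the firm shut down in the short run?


AVC(Q) = VC(Q)/Q = 25 + 12Q
AVC is increasing in Q, so minimum AVC is at Q -> 0+.
Min AVC = 25
The firm should shut down if P < 25.

25


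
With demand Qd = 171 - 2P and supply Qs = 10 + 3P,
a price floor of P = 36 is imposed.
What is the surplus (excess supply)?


At P = 36:
Qd = 171 - 2*36 = 99
Qs = 10 + 3*36 = 118
Surplus = Qs - Qd = 118 - 99 = 19

19


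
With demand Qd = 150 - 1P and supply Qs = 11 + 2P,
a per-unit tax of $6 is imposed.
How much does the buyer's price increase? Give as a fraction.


With a per-unit tax, the buyer's price increase depends on relative slopes.
Supply slope: d = 2, Demand slope: b = 1
Buyer's price increase = d * tax / (b + d)
= 2 * 6 / (1 + 2)
= 12 / 3 = 4

4


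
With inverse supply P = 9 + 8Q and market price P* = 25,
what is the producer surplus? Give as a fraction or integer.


Minimum supply price (at Q=0): P_min = 9
Quantity supplied at P* = 25:
Q* = (25 - 9)/8 = 2
PS = (1/2) * Q* * (P* - P_min)
PS = (1/2) * 2 * (25 - 9)
PS = (1/2) * 2 * 16 = 16

16


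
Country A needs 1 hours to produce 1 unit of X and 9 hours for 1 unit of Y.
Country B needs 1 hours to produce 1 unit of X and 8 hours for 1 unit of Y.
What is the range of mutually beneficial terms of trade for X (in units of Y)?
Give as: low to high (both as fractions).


Opportunity cost of X for Country A = hours_X / hours_Y = 1/9 = 1/9 units of Y
Opportunity cost of X for Country B = hours_X / hours_Y = 1/8 = 1/8 units of Y
Terms of trade must be between the two opportunity costs.
Range: 1/9 to 1/8

1/9 to 1/8


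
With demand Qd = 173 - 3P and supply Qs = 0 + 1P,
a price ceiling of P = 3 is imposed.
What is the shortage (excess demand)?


At P = 3:
Qd = 173 - 3*3 = 164
Qs = 0 + 1*3 = 3
Shortage = Qd - Qs = 164 - 3 = 161

161


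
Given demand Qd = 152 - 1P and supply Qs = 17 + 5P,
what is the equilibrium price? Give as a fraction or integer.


At equilibrium, Qd = Qs.
152 - 1P = 17 + 5P
152 - 17 = 1P + 5P
135 = 6P
P* = 135/6 = 45/2

45/2


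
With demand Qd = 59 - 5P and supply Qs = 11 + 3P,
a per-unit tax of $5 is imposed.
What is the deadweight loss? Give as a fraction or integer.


Pre-tax equilibrium quantity: Q* = 29
Post-tax equilibrium quantity: Q_tax = 157/8
Reduction in quantity: Q* - Q_tax = 75/8
DWL = (1/2) * tax * (Q* - Q_tax)
DWL = (1/2) * 5 * 75/8 = 375/16

375/16


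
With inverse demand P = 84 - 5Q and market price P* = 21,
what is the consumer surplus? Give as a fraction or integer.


Maximum willingness to pay (at Q=0): P_max = 84
Quantity demanded at P* = 21:
Q* = (84 - 21)/5 = 63/5
CS = (1/2) * Q* * (P_max - P*)
CS = (1/2) * 63/5 * (84 - 21)
CS = (1/2) * 63/5 * 63 = 3969/10

3969/10


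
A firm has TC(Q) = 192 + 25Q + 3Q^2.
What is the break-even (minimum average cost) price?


AC(Q) = 192/Q + 25 + 3Q
To minimize: dAC/dQ = -192/Q^2 + 3 = 0
Q^2 = 192/3 = 64
Q* = 8
Min AC = 192/8 + 25 + 3*8
Min AC = 24 + 25 + 24 = 73

73


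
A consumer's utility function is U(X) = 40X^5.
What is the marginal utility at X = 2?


MU = dU/dX = 40*5*X^(5-1)
MU = 200*X^4
At X = 2:
MU = 200 * 2^4
MU = 200 * 16 = 3200

3200


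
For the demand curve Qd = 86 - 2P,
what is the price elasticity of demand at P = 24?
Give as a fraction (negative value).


dQ/dP = -2
At P = 24: Q = 86 - 2*24 = 38
E = (dQ/dP)(P/Q) = (-2)(24/38) = -24/19

-24/19


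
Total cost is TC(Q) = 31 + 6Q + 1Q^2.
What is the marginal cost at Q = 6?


MC = dTC/dQ = 6 + 2*1*Q
At Q = 6:
MC = 6 + 2*6
MC = 6 + 12 = 18

18


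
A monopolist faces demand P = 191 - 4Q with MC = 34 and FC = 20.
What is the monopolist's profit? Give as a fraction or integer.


MR = MC: 191 - 8Q = 34
Q* = 157/8
P* = 191 - 4*157/8 = 225/2
Profit = (P* - MC)*Q* - FC
= (225/2 - 34)*157/8 - 20
= 157/2*157/8 - 20
= 24649/16 - 20 = 24329/16

24329/16


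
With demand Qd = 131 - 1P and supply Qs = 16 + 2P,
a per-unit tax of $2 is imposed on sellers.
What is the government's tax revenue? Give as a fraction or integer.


With tax on sellers, new supply: Qs' = 16 + 2(P - 2)
= 12 + 2P
New equilibrium quantity:
Q_new = 274/3
Tax revenue = tax * Q_new = 2 * 274/3 = 548/3

548/3


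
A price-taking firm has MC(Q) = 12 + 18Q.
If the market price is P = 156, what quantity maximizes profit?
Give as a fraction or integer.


In perfect competition, profit is maximized where P = MC.
156 = 12 + 18Q
144 = 18Q
Q* = 144/18 = 8

8


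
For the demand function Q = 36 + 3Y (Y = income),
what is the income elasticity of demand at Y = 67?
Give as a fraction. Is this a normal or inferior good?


dQ/dY = 3
At Y = 67: Q = 36 + 3*67 = 237
Ey = (dQ/dY)(Y/Q) = 3 * 67 / 237 = 67/79
Since Ey > 0, this is a normal good.

67/79 (normal good)


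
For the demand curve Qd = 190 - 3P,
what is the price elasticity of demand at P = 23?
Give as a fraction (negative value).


dQ/dP = -3
At P = 23: Q = 190 - 3*23 = 121
E = (dQ/dP)(P/Q) = (-3)(23/121) = -69/121

-69/121


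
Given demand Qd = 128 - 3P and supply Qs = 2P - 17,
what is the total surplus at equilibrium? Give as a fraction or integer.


Find equilibrium: 128 - 3P = 2P - 17
128 + 17 = 5P
P* = 145/5 = 29
Q* = 2*29 - 17 = 41
Inverse demand: P = 128/3 - Q/3, so P_max = 128/3
Inverse supply: P = 17/2 + Q/2, so P_min = 17/2
CS = (1/2) * 41 * (128/3 - 29) = 1681/6
PS = (1/2) * 41 * (29 - 17/2) = 1681/4
TS = CS + PS = 1681/6 + 1681/4 = 8405/12

8405/12


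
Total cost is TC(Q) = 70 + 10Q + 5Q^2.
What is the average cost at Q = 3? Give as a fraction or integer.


TC(3) = 70 + 10*3 + 5*3^2
TC(3) = 70 + 30 + 45 = 145
AC = TC/Q = 145/3 = 145/3

145/3


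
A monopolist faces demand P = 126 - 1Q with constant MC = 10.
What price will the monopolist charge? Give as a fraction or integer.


MR = 126 - 2Q
Set MR = MC: 126 - 2Q = 10
Q* = 58
Substitute into demand:
P* = 126 - 1*58 = 68

68
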